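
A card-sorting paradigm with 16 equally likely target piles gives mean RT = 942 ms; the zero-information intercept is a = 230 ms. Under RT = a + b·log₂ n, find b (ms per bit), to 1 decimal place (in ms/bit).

log₂(16) = 4 bits.
b = (RT − a)/log₂ n = (942 − 230) / 4 = 178.000 ms/bit.

178.0 ms/bit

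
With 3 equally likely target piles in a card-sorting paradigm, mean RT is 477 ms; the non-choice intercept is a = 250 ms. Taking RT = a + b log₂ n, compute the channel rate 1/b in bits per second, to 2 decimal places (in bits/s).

6.98 bits/s

Choice component = 477 − 250 = 227 ms over log₂(3) = 1.5850 bits.
b = 227 / 1.5850 = 143.221 ms/bit, so 1/b = 6.982 bits/s.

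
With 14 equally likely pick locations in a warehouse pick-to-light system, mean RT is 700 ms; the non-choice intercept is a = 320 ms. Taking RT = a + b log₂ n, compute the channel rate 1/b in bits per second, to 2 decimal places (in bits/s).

Choice component = 700 − 320 = 380 ms over log₂(14) = 3.8074 bits.
b = 380 / 3.8074 = 99.807 ms/bit, so 1/b = 10.019 bits/s.

10.02 bits/s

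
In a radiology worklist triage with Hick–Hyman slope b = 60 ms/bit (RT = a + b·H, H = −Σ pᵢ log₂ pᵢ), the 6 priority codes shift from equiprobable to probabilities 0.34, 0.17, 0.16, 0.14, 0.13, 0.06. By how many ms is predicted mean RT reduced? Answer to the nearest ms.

The RT saving is b·ΔH. Equiprobable H₀ = log₂(6) = 2.5850 bits; with the given probabilities H = 2.4101 bits.
b·(H₀ − H) = 60 × (2.5850 − 2.4101) = 10.49 ms.

10 ms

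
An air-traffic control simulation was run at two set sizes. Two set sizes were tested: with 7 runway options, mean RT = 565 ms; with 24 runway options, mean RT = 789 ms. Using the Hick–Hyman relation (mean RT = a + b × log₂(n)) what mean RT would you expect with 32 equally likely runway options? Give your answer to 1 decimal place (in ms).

Fit slope and intercept:
  b = (789 − 565) / (log₂ 24 − log₂ 7) = 224 / (4.5850 − 2.8074) = 126.012 ms/bit
  a = 565 − 126.012 × 2.8074 = 211.239 ms
Then RT(32) = 211.239 + 126.012 × log₂ 32 = 211.239 + 126.012 × 5 ≈ 841.300 ms.

841.3 ms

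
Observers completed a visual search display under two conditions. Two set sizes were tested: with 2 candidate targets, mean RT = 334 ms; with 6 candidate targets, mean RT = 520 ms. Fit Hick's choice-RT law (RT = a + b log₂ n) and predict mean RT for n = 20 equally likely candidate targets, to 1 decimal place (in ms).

With log₂ n on the abscissa the relation is linear; from the two conditions:
  b = (520 − 334) / (log₂ 6 − log₂ 2) = 186 / (2.5850 − 1) = 117.353 ms/bit
  a = 334 − 117.353 × 1 = 216.647 ms
Then RT(20) = 216.647 + 117.353 × log₂ 20 = 216.647 + 117.353 × 4.3219 ≈ 723.838 ms.

723.8 ms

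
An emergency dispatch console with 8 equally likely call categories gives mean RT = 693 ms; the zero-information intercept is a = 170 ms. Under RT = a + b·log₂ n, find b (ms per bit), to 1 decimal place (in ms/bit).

b = (693 − 170) / log₂(8) = 523 / 3 = 174.333 ms/bit.

174.3 ms/bit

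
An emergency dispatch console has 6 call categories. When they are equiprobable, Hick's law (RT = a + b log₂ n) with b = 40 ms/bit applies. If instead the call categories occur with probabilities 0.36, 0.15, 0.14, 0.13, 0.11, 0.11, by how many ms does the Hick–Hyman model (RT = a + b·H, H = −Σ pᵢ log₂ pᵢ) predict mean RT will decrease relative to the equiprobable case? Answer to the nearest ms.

Equiprobable entropy H₀ = log₂ 6 = 2.5850 bits.
Skewed entropy H = −Σ pᵢ log₂ pᵢ = 2.4215 bits.
ΔRT = b·(H₀ − H) = 40 × 0.1635 = 6.54 ms.

7 ms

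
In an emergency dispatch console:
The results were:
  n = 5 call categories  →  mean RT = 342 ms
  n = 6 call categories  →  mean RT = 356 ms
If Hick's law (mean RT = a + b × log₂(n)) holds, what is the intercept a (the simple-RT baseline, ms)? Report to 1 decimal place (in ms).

Slope: b = (356 − 342) / (log₂ 6 − log₂ 5) = 14/0.2630 = 53.225 ms/bit.
a = RT₁ − b·log₂ n₁ = 342 − 53.225 × 2.3219 = 218.415 ms.

218.4 ms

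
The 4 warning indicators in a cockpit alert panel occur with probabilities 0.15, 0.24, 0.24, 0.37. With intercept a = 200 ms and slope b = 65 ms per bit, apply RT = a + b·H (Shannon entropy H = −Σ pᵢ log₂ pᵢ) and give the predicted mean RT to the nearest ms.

H = 0.15·log₂(1/0.15) + 0.24·log₂(1/0.24) + 0.24·log₂(1/0.24) + 0.37·log₂(1/0.37) = 1.9295 bits.
RT = 200 + 65 × 1.9295 = 325.42 ms.

325 ms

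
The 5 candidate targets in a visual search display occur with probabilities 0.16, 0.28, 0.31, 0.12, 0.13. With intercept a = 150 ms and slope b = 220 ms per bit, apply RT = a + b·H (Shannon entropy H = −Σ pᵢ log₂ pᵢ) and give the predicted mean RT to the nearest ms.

636 ms

H = 0.16·log₂(1/0.16) + 0.28·log₂(1/0.28) + 0.31·log₂(1/0.31) + 0.12·log₂(1/0.12) + 0.13·log₂(1/0.13) = 2.2107 bits.
RT = 150 + 220 × 2.2107 = 636.36 ms.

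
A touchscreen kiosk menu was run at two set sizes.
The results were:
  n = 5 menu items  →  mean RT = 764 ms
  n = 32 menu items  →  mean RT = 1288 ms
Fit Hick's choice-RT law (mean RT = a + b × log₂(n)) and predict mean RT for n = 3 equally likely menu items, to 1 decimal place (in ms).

Solve the two-equation system in a and b:
  b = (1288 − 764) / (log₂ 32 − log₂ 5) = 524 / (5 − 2.3219) = 195.663 ms/bit
  a = 764 − 195.663 × 2.3219 = 309.684 ms
Then RT(3) = 309.684 + 195.663 × log₂ 3 = 309.684 + 195.663 × 1.5850 ≈ 619.803 ms.

619.8 ms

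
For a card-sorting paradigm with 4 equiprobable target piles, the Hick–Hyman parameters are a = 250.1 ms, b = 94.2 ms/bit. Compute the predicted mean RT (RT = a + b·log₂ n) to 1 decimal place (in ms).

438.5 ms

log₂(4) = 2 bits, so RT = 250.1 + 94.2 × 2 ≈ 438.500 ms.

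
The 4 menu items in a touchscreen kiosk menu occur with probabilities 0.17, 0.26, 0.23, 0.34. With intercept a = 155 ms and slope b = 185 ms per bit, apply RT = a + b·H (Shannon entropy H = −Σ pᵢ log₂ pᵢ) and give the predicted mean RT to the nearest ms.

517 ms

H = 0.17·log₂(1/0.17) + 0.26·log₂(1/0.26) + 0.23·log₂(1/0.23) + 0.34·log₂(1/0.34) = 1.9567 bits.
RT = 155 + 185 × 1.9567 = 516.99 ms.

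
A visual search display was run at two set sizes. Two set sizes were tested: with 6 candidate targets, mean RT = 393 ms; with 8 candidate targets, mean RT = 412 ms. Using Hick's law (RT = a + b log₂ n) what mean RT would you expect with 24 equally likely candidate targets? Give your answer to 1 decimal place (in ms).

RT is linear in log₂ n, so two points fix the line:
  b = (412 − 393) / (log₂ 8 − log₂ 6) = 19 / (3 − 2.5850) = 45.779 ms/bit
  a = 393 − 45.779 × 2.5850 = 274.663 ms
Then RT(24) = 274.663 + 45.779 × log₂ 24 = 274.663 + 45.779 × 4.5850 ≈ 484.558 ms.

484.6 ms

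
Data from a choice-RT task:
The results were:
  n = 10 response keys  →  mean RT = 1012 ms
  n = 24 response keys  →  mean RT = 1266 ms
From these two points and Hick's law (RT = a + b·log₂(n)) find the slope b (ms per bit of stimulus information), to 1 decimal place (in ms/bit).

201.1 ms/bit

The slope on a log₂ axis is (1266 − 1012) / (4.5850 − 3.3219) = 201.103 ms/bit.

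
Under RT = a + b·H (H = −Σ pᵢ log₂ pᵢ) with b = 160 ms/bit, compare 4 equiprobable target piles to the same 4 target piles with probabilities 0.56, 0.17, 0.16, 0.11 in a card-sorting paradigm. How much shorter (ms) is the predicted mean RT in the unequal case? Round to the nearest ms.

The RT saving is b·ΔH. Equiprobable H₀ = log₂(4) = 2.0000 bits; with the given probabilities H = 1.6763 bits.
b·(H₀ − H) = 160 × (2.0000 − 1.6763) = 51.79 ms.

52 ms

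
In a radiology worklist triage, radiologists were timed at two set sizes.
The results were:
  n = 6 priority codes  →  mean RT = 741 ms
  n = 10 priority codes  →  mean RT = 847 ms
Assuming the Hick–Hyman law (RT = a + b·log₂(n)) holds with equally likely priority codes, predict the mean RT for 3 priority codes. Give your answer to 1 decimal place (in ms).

597.2 ms

RT is linear in log₂ n, so two points fix the line:
  b = (847 − 741) / (log₂ 10 − log₂ 6) = 106 / (3.3219 − 2.5850) = 143.833 ms/bit
  a = 741 − 143.833 × 2.5850 = 369.197 ms
Then RT(3) = 369.197 + 143.833 × log₂ 3 = 369.197 + 143.833 × 1.5850 ≈ 597.167 ms.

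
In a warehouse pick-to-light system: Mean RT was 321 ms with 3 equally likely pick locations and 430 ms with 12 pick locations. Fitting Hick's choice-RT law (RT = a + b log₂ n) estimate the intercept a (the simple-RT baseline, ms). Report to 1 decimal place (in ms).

b = (RT₂ − RT₁)/(log₂ n₂ − log₂ n₁) = (430 − 321)/(3.5850 − 1.5850) = 54.500 ms/bit.
a = RT₁ − b·log₂ n₁ = 321 − 54.500 × 1.5850 = 234.620 ms.

234.6 ms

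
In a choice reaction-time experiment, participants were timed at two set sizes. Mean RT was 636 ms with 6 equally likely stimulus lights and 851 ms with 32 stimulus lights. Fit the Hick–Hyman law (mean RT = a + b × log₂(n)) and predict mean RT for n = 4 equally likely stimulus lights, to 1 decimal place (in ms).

583.9 ms

Solve the two-equation system in a and b:
  b = (851 − 636) / (log₂ 32 − log₂ 6) = 215 / (5 − 2.5850) = 89.026 ms/bit
  a = 636 − 89.026 × 2.5850 = 405.872 ms
Then RT(4) = 405.872 + 89.026 × log₂ 4 = 405.872 + 89.026 × 2 ≈ 583.923 ms.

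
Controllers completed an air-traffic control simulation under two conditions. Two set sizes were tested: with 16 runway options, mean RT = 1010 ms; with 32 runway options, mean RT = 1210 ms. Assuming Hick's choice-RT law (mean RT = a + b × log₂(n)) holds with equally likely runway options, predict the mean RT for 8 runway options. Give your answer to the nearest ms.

810 ms

Solve the two-equation system in a and b:
  b = (1210 − 1010) / (log₂ 32 − log₂ 16) = 200 / (5 − 4) = 200 ms/bit
  a = 1010 − 200 × 4 = 210 ms
Then RT(8) = 210 + 200 × log₂ 8 = 210 + 200 × 3 ≈ 810.000 ms.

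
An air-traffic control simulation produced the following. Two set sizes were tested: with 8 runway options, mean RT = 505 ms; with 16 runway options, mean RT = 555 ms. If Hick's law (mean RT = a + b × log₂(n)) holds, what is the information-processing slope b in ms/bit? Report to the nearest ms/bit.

50 ms/bit

Slope: b = (555 − 505) / (log₂ 16 − log₂ 8) = 50/1.0000 = 50 ms/bit.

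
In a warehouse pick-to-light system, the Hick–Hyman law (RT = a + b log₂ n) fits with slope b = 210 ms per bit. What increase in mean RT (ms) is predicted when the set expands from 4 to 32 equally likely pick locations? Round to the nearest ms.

630 ms

The intercept a cancels: ΔRT = b·(log₂ n₂ − log₂ n₁) = b·log₂(n₂/n₁).
log₂(32) − log₂(4) = log₂(32/4) = log₂(8) = 3.
ΔRT = 210 × 3.0000 = 630.000 ms.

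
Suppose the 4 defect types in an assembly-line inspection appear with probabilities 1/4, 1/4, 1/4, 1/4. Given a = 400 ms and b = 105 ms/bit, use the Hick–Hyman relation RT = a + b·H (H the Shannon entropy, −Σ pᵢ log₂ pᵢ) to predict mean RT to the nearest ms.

610 ms

H = −Σ pᵢ log₂ pᵢ = 0.25·2 + 0.25·2 + 0.25·2 + 0.25·2 = 2.000 bits.
RT = 400 + 105 × 2.000 = 610.00 ms.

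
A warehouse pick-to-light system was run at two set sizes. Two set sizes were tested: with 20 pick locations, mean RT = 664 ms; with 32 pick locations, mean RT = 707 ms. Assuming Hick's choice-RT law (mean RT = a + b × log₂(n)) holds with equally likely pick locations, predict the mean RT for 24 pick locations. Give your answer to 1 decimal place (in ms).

680.7 ms

With log₂ n on the abscissa the relation is linear; from the two conditions:
  b = (707 − 664) / (log₂ 32 − log₂ 20) = 43 / (5 − 4.3219) = 63.415 ms/bit
  a = 664 − 63.415 × 4.3219 = 389.924 ms
Then RT(24) = 389.924 + 63.415 × log₂ 24 = 389.924 + 63.415 × 4.5850 ≈ 680.680 ms.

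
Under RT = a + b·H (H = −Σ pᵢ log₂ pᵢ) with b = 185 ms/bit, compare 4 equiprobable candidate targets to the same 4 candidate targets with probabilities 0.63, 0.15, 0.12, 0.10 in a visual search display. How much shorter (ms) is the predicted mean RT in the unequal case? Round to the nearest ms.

87 ms

Equiprobable entropy H₀ = log₂ 4 = 2.0000 bits.
Skewed entropy H = −Σ pᵢ log₂ pᵢ = 1.5297 bits.
ΔRT = b·(H₀ − H) = 185 × 0.4703 = 87.00 ms.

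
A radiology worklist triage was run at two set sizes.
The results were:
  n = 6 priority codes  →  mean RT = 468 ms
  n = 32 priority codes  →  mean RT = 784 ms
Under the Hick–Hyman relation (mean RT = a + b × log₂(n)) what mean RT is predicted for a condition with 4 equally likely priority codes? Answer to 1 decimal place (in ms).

391.5 ms

With log₂ n on the abscissa the relation is linear; from the two conditions:
  b = (784 − 468) / (log₂ 32 − log₂ 6) = 316 / (5 − 2.5850) = 130.847 ms/bit
  a = 468 − 130.847 × 2.5850 = 129.766 ms
Then RT(4) = 129.766 + 130.847 × log₂ 4 = 129.766 + 130.847 × 2 ≈ 391.460 ms.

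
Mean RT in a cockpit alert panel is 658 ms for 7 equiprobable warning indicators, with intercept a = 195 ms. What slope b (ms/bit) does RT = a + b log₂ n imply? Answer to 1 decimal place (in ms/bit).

log₂(7) = 2.8074 bits.
b = (RT − a)/log₂ n = (658 − 195) / 2.8074 = 164.924 ms/bit.

164.9 ms/bit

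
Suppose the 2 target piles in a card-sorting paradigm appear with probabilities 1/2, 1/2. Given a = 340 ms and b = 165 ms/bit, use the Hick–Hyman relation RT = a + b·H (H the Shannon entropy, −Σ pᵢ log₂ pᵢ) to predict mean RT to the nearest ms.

505 ms

H = −Σ pᵢ log₂ pᵢ = 0.5·1 + 0.5·1 = 1.000 bits.
RT = 340 + 165 × 1.000 = 505.00 ms.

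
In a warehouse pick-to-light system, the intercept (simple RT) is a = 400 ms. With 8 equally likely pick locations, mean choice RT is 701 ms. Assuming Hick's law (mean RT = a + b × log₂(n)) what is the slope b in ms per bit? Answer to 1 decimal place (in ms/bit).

100.3 ms/bit

8 alternatives carry log₂ 8 = 3 bits; the choice cost is 701 − 400 = 301 ms, so b = 301/3 = 100.333 ms/bit.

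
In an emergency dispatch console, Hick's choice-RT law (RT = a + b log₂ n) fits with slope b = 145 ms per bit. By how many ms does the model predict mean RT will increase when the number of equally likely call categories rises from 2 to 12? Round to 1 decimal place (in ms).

374.8 ms

ΔRT = (a + b log₂ n₂) − (a + b log₂ n₁) = b·(log₂ n₂ − log₂ n₁).
log₂(12) − log₂(2) = 3.5850 − 1 = 2.5850.
ΔRT = 145 × 2.5850 = 374.820 ms.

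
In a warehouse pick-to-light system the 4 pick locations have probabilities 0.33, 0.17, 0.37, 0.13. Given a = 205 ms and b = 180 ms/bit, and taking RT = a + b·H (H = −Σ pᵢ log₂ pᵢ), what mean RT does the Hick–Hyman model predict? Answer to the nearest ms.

543 ms

Entropy contributions −pᵢ log₂ pᵢ: 0.5278, 0.4346, 0.5307, 0.3826; sum H = 1.8758 bits.
RT = a + bH = 205 + 180·1.8758 = 542.64 ms.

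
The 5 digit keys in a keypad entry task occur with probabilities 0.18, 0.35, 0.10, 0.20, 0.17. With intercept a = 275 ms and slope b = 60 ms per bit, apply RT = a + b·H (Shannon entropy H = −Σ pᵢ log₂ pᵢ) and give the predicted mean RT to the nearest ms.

Entropy contributions −pᵢ log₂ pᵢ: 0.4453, 0.5301, 0.3322, 0.4644, 0.4346; sum H = 2.2066 bits.
RT = a + bH = 275 + 60·2.2066 = 407.39 ms.

407 ms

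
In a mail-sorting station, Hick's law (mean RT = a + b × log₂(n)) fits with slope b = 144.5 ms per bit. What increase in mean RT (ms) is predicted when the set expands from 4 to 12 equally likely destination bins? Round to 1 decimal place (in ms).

229.0 ms

ΔRT = (a + b log₂ n₂) − (a + b log₂ n₁) = b·(log₂ n₂ − log₂ n₁).
log₂(12) − log₂(4) = 3.5850 − 2 = 1.5850.
ΔRT = 144.5 × 1.5850 = 229.027 ms.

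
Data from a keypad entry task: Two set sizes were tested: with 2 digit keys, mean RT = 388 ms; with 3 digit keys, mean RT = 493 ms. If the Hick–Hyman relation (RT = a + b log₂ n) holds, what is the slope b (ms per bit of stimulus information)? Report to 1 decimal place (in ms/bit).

179.5 ms/bit

Slope: b = (493 − 388) / (log₂ 3 − log₂ 2) = 105/0.5850 = 179.499 ms/bit.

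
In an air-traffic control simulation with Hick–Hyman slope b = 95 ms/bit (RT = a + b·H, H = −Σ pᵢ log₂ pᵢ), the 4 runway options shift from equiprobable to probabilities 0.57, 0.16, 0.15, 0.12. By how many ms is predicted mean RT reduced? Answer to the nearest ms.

Equiprobable entropy H₀ = log₂ 4 = 2.0000 bits.
Skewed entropy H = −Σ pᵢ log₂ pᵢ = 1.6629 bits.
ΔRT = b·(H₀ − H) = 95 × 0.3371 = 32.03 ms.

32 ms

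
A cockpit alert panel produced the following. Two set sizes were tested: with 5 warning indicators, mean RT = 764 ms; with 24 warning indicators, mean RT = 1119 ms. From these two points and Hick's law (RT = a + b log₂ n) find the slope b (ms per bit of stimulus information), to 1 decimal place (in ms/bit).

156.9 ms/bit

Slope: b = (1119 − 764) / (log₂ 24 − log₂ 5) = 355/2.2630 = 156.869 ms/bit.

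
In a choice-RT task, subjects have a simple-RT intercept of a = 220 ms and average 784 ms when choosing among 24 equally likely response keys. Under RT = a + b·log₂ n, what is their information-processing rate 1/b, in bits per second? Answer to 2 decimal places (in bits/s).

b = (784 − 220)/log₂ 24 = 564/4.5850 = 123.011 ms per bit = 0.12301 s/bit; the reciprocal is 8.129 bits/s.

8.13 bits/s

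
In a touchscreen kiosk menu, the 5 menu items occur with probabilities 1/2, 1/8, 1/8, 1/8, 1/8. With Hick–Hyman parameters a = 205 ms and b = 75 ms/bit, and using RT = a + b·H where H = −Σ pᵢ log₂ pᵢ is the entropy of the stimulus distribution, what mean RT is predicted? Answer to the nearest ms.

H = −Σ pᵢ log₂ pᵢ = 0.5·1 + 0.125·3 + 0.125·3 + 0.125·3 + 0.125·3 = 2.000 bits.
RT = 205 + 75 × 2.000 = 355.00 ms.

355 ms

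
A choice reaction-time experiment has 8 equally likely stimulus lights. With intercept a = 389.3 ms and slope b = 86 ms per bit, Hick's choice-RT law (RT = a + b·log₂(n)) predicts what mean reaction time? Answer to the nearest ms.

log₂(8) = 3 bits, so RT = 389.3 + 86 × 3 ≈ 647.300 ms.

647 ms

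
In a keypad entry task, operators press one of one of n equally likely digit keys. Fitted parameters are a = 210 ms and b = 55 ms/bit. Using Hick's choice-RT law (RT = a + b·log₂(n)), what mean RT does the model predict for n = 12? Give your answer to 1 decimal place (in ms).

log₂(12) = 3.5850 bits, so RT = 210 + 55 × 3.5850 ≈ 407.173 ms.

407.2 ms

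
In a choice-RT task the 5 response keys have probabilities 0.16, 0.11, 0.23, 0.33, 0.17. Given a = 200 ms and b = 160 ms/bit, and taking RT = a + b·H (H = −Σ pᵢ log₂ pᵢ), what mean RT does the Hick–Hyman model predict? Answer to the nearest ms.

556 ms

Entropy contributions −pᵢ log₂ pᵢ: 0.4230, 0.3503, 0.4877, 0.5278, 0.4346; sum H = 2.2234 bits.
RT = a + bH = 200 + 160·2.2234 = 555.74 ms.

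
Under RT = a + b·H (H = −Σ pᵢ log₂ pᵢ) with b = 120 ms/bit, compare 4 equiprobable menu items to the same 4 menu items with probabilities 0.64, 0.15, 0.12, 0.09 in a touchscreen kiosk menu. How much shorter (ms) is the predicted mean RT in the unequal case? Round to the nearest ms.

60 ms

The RT saving is b·ΔH. Equiprobable H₀ = log₂(4) = 2.0000 bits; with the given probabilities H = 1.5023 bits.
b·(H₀ − H) = 120 × (2.0000 − 1.5023) = 59.72 ms.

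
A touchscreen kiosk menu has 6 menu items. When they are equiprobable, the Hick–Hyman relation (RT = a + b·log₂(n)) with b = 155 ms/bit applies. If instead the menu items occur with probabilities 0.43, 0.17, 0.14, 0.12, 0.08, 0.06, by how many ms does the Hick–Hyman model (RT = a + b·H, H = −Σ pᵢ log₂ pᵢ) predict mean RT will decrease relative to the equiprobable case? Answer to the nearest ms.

51 ms

The RT saving is b·ΔH. Equiprobable H₀ = log₂(6) = 2.5850 bits; with the given probabilities H = 2.2574 bits.
b·(H₀ − H) = 155 × (2.5850 − 2.2574) = 50.78 ms.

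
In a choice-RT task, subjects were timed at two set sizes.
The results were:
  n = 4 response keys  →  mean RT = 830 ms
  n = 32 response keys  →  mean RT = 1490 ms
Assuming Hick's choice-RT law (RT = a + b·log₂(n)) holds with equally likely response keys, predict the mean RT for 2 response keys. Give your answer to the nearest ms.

610 ms

Solve the two-equation system in a and b:
  b = (1490 − 830) / (log₂ 32 − log₂ 4) = 660 / (5 − 2) = 220 ms/bit
  a = 830 − 220 × 2 = 390 ms
Then RT(2) = 390 + 220 × log₂ 2 = 390 + 220 × 1 ≈ 610.000 ms.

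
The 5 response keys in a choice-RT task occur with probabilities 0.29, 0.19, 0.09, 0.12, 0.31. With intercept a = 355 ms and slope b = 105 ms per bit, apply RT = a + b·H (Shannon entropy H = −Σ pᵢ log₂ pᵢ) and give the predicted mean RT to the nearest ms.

584 ms

H = 0.29·log₂(1/0.29) + 0.19·log₂(1/0.19) + 0.09·log₂(1/0.09) + 0.12·log₂(1/0.12) + 0.31·log₂(1/0.31) = 2.1766 bits.
RT = 355 + 105 × 2.1766 = 583.55 ms.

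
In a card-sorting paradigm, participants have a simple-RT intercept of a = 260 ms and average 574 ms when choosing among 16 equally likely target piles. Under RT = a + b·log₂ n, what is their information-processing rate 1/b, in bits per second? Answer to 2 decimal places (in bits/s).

Choice component = 574 − 260 = 314 ms over log₂(16) = 4 bits.
b = 314 / 4 = 78.500 ms/bit, so 1/b = 12.739 bits/s.

12.74 bits/s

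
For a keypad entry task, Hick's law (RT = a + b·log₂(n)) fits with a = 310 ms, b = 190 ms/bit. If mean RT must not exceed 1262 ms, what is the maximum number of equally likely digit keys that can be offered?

32

Information budget: (1262 − 310)/190 = 5.0105 bits, so n ≤ 2^5.0105 = 32.234 → at most 32.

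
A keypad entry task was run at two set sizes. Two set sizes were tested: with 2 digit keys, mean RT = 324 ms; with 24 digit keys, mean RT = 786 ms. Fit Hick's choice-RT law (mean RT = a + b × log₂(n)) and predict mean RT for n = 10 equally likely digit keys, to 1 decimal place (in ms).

Solve the two-equation system in a and b:
  b = (786 − 324) / (log₂ 24 − log₂ 2) = 462 / (4.5850 − 1) = 128.872 ms/bit
  a = 324 − 128.872 × 1 = 195.128 ms
Then RT(10) = 195.128 + 128.872 × log₂ 10 = 195.128 + 128.872 × 3.3219 ≈ 623.231 ms.

623.2 ms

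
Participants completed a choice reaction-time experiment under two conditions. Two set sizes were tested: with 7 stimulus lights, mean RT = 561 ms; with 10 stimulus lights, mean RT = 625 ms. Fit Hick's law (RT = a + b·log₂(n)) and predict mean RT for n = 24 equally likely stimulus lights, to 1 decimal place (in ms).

With log₂ n on the abscissa the relation is linear; from the two conditions:
  b = (625 − 561) / (log₂ 10 − log₂ 7) = 64 / (3.3219 − 2.8074) = 124.375 ms/bit
  a = 561 − 124.375 × 2.8074 = 211.835 ms
Then RT(24) = 211.835 + 124.375 × log₂ 24 = 211.835 + 124.375 × 4.5850 ≈ 782.090 ms.

782.1 ms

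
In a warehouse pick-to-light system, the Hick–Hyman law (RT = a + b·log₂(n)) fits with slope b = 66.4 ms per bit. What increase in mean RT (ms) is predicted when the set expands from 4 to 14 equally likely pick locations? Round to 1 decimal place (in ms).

120.0 ms

The intercept a cancels: ΔRT = b·(log₂ n₂ − log₂ n₁) = b·log₂(n₂/n₁).
log₂(14) − log₂(4) = 3.8074 − 2 = 1.8074.
ΔRT = 66.4 × 1.8074 = 120.008 ms.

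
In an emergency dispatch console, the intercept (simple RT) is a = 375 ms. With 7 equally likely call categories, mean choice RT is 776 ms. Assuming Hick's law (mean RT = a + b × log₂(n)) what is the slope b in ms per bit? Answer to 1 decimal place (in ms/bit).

b = (776 − 375) / log₂(7) = 401 / 2.8074 = 142.839 ms/bit.

142.8 ms/bit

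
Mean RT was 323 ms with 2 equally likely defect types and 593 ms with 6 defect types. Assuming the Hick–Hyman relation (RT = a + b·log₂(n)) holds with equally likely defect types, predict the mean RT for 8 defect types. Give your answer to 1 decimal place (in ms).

663.7 ms

With log₂ n on the abscissa the relation is linear; from the two conditions:
  b = (593 − 323) / (log₂ 6 − log₂ 2) = 270 / (2.5850 − 1) = 170.351 ms/bit
  a = 323 − 170.351 × 1 = 152.649 ms
Then RT(8) = 152.649 + 170.351 × log₂ 8 = 152.649 + 170.351 × 3 ≈ 663.702 ms.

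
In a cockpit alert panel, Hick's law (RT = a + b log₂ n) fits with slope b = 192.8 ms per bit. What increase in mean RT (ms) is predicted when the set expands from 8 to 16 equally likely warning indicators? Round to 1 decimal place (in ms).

Only the slope matters, since a is common to both: ΔRT = b·log₂(n₂/n₁).
log₂(16) − log₂(8) = log₂(16/8) = log₂(2) = 1.
ΔRT = 192.8 × 1.0000 = 192.800 ms.

192.8 ms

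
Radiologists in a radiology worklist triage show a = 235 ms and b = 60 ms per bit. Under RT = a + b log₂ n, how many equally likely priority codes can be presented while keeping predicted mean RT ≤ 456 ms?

12

Information budget: (456 − 235)/60 = 3.6833 bits, so n ≤ 2^3.6833 = 12.847 → at most 12.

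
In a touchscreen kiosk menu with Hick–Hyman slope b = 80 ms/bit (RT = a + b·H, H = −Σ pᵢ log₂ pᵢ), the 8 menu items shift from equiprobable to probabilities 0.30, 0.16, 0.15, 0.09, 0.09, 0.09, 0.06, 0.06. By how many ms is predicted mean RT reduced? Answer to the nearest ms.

Equiprobable entropy H₀ = log₂ 8 = 3.0000 bits.
Skewed entropy H = −Σ pᵢ log₂ pᵢ = 2.7797 bits.
ΔRT = b·(H₀ − H) = 80 × 0.2203 = 17.63 ms.

18 ms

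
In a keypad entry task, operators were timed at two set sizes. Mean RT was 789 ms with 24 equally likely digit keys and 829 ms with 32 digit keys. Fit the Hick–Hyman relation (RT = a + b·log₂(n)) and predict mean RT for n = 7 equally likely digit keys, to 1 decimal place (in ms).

617.7 ms

Solve the two-equation system in a and b:
  b = (829 − 789) / (log₂ 32 − log₂ 24) = 40 / (5 − 4.5850) = 96.377 ms/bit
  a = 789 − 96.377 × 4.5850 = 347.116 ms
Then RT(7) = 347.116 + 96.377 × log₂ 7 = 347.116 + 96.377 × 2.8074 ≈ 617.680 ms.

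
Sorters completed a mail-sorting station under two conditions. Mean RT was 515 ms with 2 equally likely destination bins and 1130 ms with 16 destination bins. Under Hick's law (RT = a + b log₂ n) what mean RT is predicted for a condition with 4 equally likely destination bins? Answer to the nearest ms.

RT is linear in log₂ n, so two points fix the line:
  b = (1130 − 515) / (log₂ 16 − log₂ 2) = 615 / (4 − 1) = 205 ms/bit
  a = 515 − 205 × 1 = 310 ms
Then RT(4) = 310 + 205 × log₂ 4 = 310 + 205 × 2 ≈ 720.000 ms.

720 ms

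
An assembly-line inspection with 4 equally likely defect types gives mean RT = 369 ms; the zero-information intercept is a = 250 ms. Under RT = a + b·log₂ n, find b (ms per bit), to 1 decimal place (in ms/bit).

59.5 ms/bit

4 alternatives carry log₂ 4 = 2 bits; the choice cost is 369 − 250 = 119 ms, so b = 119/2 = 59.500 ms/bit.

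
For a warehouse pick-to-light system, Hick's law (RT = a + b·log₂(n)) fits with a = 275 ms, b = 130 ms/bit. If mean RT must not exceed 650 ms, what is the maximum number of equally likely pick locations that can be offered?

130·log₂ n ≤ 650 − 275 = 375, giving log₂ n ≤ 2.8846 and n ≤ 7.385. The largest whole number is 7.

7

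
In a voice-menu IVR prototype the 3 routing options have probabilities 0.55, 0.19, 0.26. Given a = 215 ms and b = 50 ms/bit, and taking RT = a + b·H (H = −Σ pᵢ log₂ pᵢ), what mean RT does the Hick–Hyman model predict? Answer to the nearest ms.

287 ms

H = 0.55·log₂(1/0.55) + 0.19·log₂(1/0.19) + 0.26·log₂(1/0.26) = 1.4349 bits.
RT = 215 + 50 × 1.4349 = 286.74 ms.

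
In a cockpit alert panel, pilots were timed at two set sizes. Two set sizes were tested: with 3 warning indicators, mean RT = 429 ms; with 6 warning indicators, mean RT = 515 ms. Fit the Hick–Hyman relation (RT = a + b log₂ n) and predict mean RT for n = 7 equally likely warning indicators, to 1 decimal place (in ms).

With log₂ n on the abscissa the relation is linear; from the two conditions:
  b = (515 − 429) / (log₂ 6 − log₂ 3) = 86 / (2.5850 − 1.5850) = 86.000 ms/bit
  a = 429 − 86.000 × 1.5850 = 292.693 ms
Then RT(7) = 292.693 + 86.000 × log₂ 7 = 292.693 + 86.000 × 2.8074 ≈ 534.126 ms.

534.1 ms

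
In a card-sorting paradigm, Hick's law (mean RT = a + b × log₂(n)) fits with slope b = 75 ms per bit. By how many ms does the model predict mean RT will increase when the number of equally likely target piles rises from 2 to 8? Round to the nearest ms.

150 ms

The intercept a cancels: ΔRT = b·(log₂ n₂ − log₂ n₁) = b·log₂(n₂/n₁).
log₂(8) − log₂(2) = log₂(8/2) = log₂(4) = 2.
ΔRT = 75 × 2.0000 = 150.000 ms.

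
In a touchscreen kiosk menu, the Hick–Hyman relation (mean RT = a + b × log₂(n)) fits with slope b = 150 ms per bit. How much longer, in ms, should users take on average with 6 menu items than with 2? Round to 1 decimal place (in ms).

237.7 ms

Only the slope matters, since a is common to both: ΔRT = b·log₂(n₂/n₁).
log₂(6) − log₂(2) = 2.5850 − 1 = 1.5850.
ΔRT = 150 × 1.5850 = 237.744 ms.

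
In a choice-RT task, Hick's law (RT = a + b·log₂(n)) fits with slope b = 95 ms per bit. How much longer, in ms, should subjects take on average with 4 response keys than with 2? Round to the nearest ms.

95 ms

Only the slope matters, since a is common to both: ΔRT = b·log₂(n₂/n₁).
log₂(4) − log₂(2) = log₂(4/2) = log₂(2) = 1.
ΔRT = 95 × 1.0000 = 95.000 ms.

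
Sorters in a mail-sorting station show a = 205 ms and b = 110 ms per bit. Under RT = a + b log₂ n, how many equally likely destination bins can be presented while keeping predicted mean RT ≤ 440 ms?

110·log₂ n ≤ 440 − 205 = 235, giving log₂ n ≤ 2.1364 and n ≤ 4.397. The largest whole number is 4.

4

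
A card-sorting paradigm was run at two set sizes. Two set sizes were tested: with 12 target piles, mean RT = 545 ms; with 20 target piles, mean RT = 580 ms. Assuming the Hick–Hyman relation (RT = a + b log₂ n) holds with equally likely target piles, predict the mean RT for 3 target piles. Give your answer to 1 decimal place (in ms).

Fit slope and intercept:
  b = (580 − 545) / (log₂ 20 − log₂ 12) = 35 / (4.3219 − 3.5850) = 47.492 ms/bit
  a = 545 − 47.492 × 3.5850 = 374.743 ms
Then RT(3) = 374.743 + 47.492 × log₂ 3 = 374.743 + 47.492 × 1.5850 ≈ 450.016 ms.

450.0 ms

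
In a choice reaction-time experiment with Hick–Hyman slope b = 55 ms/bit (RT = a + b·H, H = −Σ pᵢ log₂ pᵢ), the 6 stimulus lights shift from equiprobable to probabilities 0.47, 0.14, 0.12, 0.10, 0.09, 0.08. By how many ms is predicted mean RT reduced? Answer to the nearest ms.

The RT saving is b·ΔH. Equiprobable H₀ = log₂(6) = 2.5850 bits; with the given probabilities H = 2.2125 bits.
b·(H₀ − H) = 55 × (2.5850 − 2.2125) = 20.49 ms.

20 ms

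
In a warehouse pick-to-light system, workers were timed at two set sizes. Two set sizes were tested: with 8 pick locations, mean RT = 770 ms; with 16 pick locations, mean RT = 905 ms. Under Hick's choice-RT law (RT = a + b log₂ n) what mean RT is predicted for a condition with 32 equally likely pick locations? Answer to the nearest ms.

1040 ms

RT is linear in log₂ n, so two points fix the line:
  b = (905 − 770) / (log₂ 16 − log₂ 8) = 135 / (4 − 3) = 135 ms/bit
  a = 770 − 135 × 3 = 365 ms
Then RT(32) = 365 + 135 × log₂ 32 = 365 + 135 × 5 ≈ 1040.000 ms.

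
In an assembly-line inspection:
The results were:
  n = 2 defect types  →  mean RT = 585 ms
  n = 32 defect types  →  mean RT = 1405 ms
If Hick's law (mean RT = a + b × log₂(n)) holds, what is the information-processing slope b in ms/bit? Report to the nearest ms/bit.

Slope: b = (1405 − 585) / (log₂ 32 − log₂ 2) = 820/4.0000 = 205 ms/bit.

205 ms/bit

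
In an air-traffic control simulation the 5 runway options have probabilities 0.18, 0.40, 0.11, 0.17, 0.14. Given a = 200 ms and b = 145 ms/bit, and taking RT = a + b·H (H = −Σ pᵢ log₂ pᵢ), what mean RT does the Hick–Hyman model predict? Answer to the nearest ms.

Entropy contributions −pᵢ log₂ pᵢ: 0.4453, 0.5288, 0.3503, 0.4346, 0.3971; sum H = 2.1561 bits.
RT = a + bH = 200 + 145·2.1561 = 512.63 ms.

513 ms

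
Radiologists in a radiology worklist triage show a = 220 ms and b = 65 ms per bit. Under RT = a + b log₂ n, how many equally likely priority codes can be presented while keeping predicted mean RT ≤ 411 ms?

7

Set 220 + 65·log₂ n ≤ 411 → log₂ n ≤ (411 − 220)/65 = 2.9385.
So n ≤ 2^2.9385 = 7.666; the largest integer n is 7.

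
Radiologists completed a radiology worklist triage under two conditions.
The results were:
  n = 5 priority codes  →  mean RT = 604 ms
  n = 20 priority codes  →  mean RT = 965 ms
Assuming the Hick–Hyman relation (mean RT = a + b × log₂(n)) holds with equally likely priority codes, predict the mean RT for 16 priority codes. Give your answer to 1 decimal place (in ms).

RT is linear in log₂ n, so two points fix the line:
  b = (965 − 604) / (log₂ 20 − log₂ 5) = 361 / (4.3219 − 2.3219) = 180.500 ms/bit
  a = 604 − 180.500 × 2.3219 = 184.892 ms
Then RT(16) = 184.892 + 180.500 × log₂ 16 = 184.892 + 180.500 × 4 ≈ 906.892 ms.

906.9 ms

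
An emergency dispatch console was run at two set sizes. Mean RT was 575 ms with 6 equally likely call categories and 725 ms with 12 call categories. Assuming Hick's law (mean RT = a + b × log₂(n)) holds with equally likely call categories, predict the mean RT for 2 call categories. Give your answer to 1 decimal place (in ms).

337.3 ms

Fit slope and intercept:
  b = (725 − 575) / (log₂ 12 − log₂ 6) = 150 / (3.5850 − 2.5850) = 150.000 ms/bit
  a = 575 − 150.000 × 2.5850 = 187.256 ms
Then RT(2) = 187.256 + 150.000 × log₂ 2 = 187.256 + 150.000 × 1 ≈ 337.256 ms.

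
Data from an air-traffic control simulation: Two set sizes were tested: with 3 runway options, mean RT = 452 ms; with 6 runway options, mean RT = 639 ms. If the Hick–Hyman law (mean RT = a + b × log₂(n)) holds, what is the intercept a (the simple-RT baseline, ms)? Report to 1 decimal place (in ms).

The slope on a log₂ axis is (639 − 452) / (2.5850 − 1.5850) = 187.000 ms/bit.
Intercept: a = 452 − 187.000·log₂(3) = 155.612 ms.

155.6 ms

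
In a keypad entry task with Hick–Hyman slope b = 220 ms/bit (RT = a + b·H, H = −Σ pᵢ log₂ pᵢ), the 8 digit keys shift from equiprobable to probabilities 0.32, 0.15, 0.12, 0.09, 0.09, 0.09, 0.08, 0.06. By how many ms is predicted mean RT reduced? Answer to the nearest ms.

The RT saving is b·ΔH. Equiprobable H₀ = log₂(8) = 3.0000 bits; with the given probabilities H = 2.7766 bits.
b·(H₀ − H) = 220 × (3.0000 − 2.7766) = 49.14 ms.

49 ms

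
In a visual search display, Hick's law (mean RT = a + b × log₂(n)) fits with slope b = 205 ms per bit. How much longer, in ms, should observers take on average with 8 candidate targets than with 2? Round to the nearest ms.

410 ms

ΔRT = (a + b log₂ n₂) − (a + b log₂ n₁) = b·(log₂ n₂ − log₂ n₁).
log₂(8) − log₂(2) = log₂(8/2) = log₂(4) = 2.
ΔRT = 205 × 2.0000 = 410.000 ms.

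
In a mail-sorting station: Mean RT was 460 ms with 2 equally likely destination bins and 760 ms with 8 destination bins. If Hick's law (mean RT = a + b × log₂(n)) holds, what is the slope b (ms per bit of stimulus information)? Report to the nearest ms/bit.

Slope: b = (760 − 460) / (log₂ 8 − log₂ 2) = 300/2.0000 = 150 ms/bit.

150 ms/bit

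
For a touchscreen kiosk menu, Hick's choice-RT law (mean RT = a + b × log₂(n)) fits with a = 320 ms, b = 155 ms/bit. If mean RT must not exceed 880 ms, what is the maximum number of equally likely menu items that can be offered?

Set 320 + 155·log₂ n ≤ 880 → log₂ n ≤ (880 − 320)/155 = 3.6129.
So n ≤ 2^3.6129 = 12.235; the largest integer n is 12.

12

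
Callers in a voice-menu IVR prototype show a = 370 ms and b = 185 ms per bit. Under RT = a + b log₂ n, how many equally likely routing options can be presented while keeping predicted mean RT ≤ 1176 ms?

185·log₂ n ≤ 1176 − 370 = 806, giving log₂ n ≤ 4.3568 and n ≤ 20.489. The largest whole number is 20.

20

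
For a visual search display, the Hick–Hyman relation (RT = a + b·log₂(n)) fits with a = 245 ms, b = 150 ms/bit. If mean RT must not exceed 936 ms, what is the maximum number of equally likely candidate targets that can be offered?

Information budget: (936 − 245)/150 = 4.6067 bits, so n ≤ 2^4.6067 = 24.364 → at most 24.

24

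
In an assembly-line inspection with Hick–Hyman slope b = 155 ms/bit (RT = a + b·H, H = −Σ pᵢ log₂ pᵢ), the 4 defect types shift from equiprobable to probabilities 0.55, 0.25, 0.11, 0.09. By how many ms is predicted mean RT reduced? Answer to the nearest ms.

56 ms

The RT saving is b·ΔH. Equiprobable H₀ = log₂(4) = 2.0000 bits; with the given probabilities H = 1.6373 bits.
b·(H₀ − H) = 155 × (2.0000 − 1.6373) = 56.22 ms.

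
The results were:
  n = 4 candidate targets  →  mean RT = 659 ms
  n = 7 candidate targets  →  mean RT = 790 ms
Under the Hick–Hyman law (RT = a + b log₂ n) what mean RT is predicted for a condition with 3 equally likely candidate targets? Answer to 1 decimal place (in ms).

Fit slope and intercept:
  b = (790 − 659) / (log₂ 7 − log₂ 4) = 131 / (2.8074 − 2) = 162.258 ms/bit
  a = 659 − 162.258 × 2 = 334.483 ms
Then RT(3) = 334.483 + 162.258 × log₂ 3 = 334.483 + 162.258 × 1.5850 ≈ 591.657 ms.

591.7 ms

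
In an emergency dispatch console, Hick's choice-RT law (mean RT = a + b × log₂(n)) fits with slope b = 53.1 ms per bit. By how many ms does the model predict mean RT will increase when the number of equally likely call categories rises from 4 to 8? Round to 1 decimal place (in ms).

The intercept a cancels: ΔRT = b·(log₂ n₂ − log₂ n₁) = b·log₂(n₂/n₁).
log₂(8) − log₂(4) = log₂(8/4) = log₂(2) = 1.
ΔRT = 53.1 × 1.0000 = 53.100 ms.

53.1 ms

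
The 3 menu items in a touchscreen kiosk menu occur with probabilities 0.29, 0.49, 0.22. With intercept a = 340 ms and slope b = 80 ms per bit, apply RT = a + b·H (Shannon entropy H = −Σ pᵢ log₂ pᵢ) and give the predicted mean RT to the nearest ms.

H = 0.29·log₂(1/0.29) + 0.49·log₂(1/0.49) + 0.22·log₂(1/0.22) = 1.5028 bits.
RT = 340 + 80 × 1.5028 = 460.22 ms.

460 ms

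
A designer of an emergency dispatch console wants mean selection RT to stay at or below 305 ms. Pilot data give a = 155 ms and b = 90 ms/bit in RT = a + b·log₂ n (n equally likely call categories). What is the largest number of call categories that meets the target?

Set 155 + 90·log₂ n ≤ 305 → log₂ n ≤ (305 − 155)/90 = 1.6667.
So n ≤ 2^1.6667 = 3.175; the largest integer n is 3.

3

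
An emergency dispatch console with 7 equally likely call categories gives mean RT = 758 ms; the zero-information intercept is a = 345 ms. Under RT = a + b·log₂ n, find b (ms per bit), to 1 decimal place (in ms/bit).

147.1 ms/bit

b = (758 − 345) / log₂(7) = 413 / 2.8074 = 147.114 ms/bit.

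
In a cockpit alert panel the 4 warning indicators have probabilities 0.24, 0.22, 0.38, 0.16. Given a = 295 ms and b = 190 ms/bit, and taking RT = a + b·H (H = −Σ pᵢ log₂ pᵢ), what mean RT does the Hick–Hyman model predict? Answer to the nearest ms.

661 ms

H = 0.24·log₂(1/0.24) + 0.22·log₂(1/0.22) + 0.38·log₂(1/0.38) + 0.16·log₂(1/0.16) = 1.9282 bits.
RT = 295 + 190 × 1.9282 = 661.35 ms.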